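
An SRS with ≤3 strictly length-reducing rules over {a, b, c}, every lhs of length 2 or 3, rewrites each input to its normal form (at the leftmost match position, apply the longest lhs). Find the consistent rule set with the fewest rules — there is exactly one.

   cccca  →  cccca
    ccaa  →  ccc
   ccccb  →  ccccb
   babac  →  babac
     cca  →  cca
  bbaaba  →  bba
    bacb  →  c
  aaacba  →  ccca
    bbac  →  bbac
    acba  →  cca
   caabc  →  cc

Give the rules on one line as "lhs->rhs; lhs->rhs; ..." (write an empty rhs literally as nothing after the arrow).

aa->c; acb->cc; bc->

  | cccca
  | ccaa => ccc
  | ccccb
  | babac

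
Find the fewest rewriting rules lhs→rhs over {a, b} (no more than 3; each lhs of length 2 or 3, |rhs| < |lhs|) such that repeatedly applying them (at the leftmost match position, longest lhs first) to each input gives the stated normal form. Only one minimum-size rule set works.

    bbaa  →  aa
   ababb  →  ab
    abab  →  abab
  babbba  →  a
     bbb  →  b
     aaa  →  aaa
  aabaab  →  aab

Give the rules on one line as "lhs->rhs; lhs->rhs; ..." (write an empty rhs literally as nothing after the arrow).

  | bbaa => aa
  | ababb => ab
  | abab
  | babbba => bba => a

abb->; baa->; bb->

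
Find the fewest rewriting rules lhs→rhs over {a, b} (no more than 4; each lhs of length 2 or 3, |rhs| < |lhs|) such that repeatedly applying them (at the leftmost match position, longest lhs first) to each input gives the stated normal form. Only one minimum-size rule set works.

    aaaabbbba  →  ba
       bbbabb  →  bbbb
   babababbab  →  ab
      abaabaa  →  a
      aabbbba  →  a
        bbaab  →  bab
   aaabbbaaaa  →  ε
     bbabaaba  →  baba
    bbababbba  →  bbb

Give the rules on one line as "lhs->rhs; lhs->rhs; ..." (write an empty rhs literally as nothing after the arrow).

  | aaaabbbba => abbbba => babba => bbaa => ba
  | bbbabb => bbbb
  | babababbab => bababbaab => babbaaab => bbaaaab => baaab => ab
  | abaabaa => abaa => a

aaa->; abb->ba; baa->; bba->b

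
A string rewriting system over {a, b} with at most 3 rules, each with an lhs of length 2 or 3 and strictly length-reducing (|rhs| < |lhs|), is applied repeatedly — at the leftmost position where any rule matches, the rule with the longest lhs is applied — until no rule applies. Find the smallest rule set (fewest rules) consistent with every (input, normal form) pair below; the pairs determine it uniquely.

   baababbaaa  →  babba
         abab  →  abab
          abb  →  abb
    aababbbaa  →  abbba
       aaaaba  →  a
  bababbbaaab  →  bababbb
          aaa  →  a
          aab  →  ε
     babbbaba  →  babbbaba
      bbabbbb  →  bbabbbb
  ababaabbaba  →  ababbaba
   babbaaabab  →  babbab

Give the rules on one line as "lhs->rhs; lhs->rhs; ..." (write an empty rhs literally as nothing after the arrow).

aa->a; aab->

  | baababbaaa => babbaaa => babbaa => babba
  | abab
  | abb
  | aababbbaa => abbbaa => abbba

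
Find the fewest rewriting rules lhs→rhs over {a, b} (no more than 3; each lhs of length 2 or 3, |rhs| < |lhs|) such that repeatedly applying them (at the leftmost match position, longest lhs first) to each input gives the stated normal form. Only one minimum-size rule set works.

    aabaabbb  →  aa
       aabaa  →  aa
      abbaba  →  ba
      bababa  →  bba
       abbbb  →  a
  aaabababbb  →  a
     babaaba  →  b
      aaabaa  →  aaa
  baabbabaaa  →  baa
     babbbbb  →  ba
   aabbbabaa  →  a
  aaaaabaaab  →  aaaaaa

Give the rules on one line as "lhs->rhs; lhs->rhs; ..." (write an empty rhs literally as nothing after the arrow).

ab->a; aba->

  | aabaabbb => aabbb => aabb => aab => aa
  | aabaa => aa
  | abbaba => ababa => ba
  | bababa => bba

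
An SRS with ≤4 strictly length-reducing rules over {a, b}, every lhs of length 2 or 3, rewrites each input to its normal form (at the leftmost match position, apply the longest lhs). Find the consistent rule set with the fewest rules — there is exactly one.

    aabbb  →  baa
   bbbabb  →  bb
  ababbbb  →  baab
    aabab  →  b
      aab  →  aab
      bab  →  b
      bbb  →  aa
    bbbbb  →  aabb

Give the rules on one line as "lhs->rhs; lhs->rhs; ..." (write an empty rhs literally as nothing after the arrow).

  | aabbb => aaaa => baa
  | bbbabb => aaabb => babb => bb
  | ababbbb => aabbbb => aaaab => baab
  | aabab => aaab => bab => b

aaa->ba; aba->aa; bab->b; bbb->aa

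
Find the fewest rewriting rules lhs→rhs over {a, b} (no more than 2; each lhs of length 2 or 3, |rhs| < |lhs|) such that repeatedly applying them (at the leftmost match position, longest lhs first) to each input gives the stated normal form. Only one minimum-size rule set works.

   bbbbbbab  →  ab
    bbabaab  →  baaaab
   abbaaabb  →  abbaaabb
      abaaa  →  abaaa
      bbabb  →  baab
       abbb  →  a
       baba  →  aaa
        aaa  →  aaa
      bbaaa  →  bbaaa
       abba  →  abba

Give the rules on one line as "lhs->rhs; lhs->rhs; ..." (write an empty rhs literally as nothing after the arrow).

bab->aa; bbb->

  | bbbbbbab => bbbab => ab
  | bbabaab => baaaab
  | abbaaabb
  | abaaa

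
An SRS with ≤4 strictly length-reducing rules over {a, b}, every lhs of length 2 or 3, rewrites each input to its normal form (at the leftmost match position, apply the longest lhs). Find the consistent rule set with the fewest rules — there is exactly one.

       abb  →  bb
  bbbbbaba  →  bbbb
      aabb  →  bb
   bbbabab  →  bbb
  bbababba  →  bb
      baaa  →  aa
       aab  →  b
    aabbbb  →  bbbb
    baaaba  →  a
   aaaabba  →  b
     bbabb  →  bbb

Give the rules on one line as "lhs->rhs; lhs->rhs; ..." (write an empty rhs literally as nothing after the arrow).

ab->b; aba->; ba->

  | abb => bb
  | bbbbbaba => bbbbba => bbbb
  | aabb => abb => bb
  | bbbabab => bbbab => bbb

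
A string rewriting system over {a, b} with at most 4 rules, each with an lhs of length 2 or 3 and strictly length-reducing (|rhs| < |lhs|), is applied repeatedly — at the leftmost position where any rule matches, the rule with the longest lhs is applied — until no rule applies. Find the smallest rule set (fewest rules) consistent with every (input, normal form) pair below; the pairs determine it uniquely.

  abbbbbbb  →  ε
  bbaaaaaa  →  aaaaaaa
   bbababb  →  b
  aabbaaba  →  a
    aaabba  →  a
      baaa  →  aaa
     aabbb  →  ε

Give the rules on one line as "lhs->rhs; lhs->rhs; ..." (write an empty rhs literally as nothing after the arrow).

  | abbbbbbb => bbbbbb => abbbb => bbb => ab => ε
  | bbaaaaaa => aaaaaaa
  | bbababb => aababb => babb => abb => b
  | aabbaaba => bbaaba => aaaba => aba => a

aab->b; ab->; ba->a; bb->a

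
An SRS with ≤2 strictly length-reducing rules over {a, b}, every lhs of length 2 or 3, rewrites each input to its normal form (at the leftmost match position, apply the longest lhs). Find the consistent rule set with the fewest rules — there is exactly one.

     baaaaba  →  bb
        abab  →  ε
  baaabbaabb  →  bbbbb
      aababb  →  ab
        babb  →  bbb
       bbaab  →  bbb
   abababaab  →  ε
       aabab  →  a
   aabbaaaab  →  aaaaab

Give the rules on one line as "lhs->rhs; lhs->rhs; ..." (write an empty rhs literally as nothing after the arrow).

abb->; ba->b

  | baaaaba => baaaba => baaba => baba => bba => bb
  | abab => abb => ε
  | baaabbaabb => baabbaabb => babbaabb => bbbaabb => bbbabb => bbbbb
  | aababb => aabbb => ab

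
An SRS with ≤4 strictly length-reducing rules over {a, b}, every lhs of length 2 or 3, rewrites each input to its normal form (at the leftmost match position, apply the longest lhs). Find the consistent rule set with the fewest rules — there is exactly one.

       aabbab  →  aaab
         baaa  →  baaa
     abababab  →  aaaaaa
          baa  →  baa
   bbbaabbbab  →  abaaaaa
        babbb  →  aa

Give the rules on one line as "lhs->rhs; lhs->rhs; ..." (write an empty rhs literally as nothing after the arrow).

  | aabbab => aaab
  | baaa
  | abababab => aaaabab => aaaaaa
  | baa

bab->aa; bb->; bbb->ab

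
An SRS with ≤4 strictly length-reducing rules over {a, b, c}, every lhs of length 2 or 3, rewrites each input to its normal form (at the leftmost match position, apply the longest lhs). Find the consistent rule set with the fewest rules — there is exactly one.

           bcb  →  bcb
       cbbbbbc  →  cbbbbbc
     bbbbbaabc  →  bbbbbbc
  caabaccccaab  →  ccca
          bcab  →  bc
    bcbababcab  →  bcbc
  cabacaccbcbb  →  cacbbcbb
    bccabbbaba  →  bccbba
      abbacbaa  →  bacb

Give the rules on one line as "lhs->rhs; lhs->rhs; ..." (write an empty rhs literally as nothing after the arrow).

  | bcb
  | cbbbbbc
  | bbbbbaabc => bbbbbbc
  | caabaccccaab => caaccccaab => cabccaab => cccaab => ccca

ab->; acc->b; baa->b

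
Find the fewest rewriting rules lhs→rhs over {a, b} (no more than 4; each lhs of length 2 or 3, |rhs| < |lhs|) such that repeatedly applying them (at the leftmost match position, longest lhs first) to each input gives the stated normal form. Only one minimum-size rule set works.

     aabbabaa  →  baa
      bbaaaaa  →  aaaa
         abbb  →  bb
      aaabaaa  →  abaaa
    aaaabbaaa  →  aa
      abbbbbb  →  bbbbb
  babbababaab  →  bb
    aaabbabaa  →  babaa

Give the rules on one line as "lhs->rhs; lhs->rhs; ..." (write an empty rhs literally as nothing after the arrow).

aab->b; abb->b; bba->

  | aabbabaa => bbabaa => baa
  | bbaaaaa => aaaa
  | abbb => bb
  | aaabaaa => abaaa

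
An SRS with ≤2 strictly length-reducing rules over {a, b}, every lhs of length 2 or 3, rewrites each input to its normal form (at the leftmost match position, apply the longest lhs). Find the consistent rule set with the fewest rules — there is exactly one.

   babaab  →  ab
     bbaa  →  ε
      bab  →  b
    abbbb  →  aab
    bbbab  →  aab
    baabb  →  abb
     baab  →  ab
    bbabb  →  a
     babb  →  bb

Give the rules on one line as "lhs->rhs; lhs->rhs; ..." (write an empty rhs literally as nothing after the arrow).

ba->; bbb->a

  | babaab => baab => ab
  | bbaa => ba => ε
  | bab => b
  | abbbb => aab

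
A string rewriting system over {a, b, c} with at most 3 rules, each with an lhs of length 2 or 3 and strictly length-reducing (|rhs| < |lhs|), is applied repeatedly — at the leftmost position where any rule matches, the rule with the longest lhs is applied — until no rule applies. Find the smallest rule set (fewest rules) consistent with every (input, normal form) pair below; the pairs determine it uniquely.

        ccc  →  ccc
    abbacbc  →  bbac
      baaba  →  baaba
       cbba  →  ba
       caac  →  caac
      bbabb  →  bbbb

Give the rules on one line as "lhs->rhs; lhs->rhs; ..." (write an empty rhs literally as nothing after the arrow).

abb->bb; cb->

  | ccc
  | abbacbc => bbacbc => bbac
  | baaba
  | cbba => ba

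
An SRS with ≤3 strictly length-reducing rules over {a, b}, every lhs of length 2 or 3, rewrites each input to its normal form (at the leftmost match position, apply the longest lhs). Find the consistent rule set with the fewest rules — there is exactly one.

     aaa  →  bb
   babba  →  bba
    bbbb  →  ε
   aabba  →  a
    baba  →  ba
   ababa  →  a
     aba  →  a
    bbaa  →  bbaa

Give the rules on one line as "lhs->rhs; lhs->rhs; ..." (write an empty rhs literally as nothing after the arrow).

aaa->bb; ab->; bbb->a

  | aaa => bb
  | babba => bba
  | bbbb => ab => ε
  | aabba => aba => a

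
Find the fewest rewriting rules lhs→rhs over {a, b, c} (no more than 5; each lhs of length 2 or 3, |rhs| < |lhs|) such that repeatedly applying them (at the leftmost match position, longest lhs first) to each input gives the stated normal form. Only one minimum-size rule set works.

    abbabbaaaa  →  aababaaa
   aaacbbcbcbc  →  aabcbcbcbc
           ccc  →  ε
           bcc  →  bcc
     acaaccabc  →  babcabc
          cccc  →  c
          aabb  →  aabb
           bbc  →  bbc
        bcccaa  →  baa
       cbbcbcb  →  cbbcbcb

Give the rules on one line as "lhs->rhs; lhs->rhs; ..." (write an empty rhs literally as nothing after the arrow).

  | abbabbaaaa => aabbbaaaa => aababaaa
  | aaacbbcbcbc => aabcbcbcbc
  | ccc => ε
  | bcc

ac->b; acb->bc; bba->ab; ccc->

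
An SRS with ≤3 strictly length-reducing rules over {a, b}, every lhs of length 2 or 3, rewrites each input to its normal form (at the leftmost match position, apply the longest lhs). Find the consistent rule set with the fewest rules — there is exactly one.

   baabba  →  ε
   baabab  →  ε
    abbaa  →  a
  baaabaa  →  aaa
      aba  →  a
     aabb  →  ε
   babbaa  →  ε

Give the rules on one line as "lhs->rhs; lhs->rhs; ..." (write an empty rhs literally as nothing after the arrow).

ab->; ba->

  | baabba => abba => ba => ε
  | baabab => abab => ab => ε
  | abbaa => baa => a
  | baaabaa => aabaa => aaa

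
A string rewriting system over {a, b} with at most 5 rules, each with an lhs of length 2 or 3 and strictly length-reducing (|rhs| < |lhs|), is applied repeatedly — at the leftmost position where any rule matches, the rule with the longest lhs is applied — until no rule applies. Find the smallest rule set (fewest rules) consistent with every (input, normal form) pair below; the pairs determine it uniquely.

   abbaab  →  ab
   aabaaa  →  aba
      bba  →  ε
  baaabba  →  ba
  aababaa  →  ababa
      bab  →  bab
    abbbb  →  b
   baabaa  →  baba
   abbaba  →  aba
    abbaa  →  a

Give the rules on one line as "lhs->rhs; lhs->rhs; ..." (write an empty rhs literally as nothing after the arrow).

aa->a; abb->; bb->b; bba->

  | abbaab => aab => ab
  | aabaaa => abaaa => abaa => aba
  | bba => ε
  | baaabba => baabba => babba => ba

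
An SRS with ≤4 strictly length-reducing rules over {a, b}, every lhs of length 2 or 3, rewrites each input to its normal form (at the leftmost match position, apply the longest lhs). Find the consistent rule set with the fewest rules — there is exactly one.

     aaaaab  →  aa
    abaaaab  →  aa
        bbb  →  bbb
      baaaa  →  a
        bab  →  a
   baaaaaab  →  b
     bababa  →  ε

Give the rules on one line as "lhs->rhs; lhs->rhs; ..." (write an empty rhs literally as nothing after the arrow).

  | aaaaab => aab => aa
  | abaaaab => aaaaab => aab => aa
  | bbb
  | baaaa => aaaa => a

aaa->; ab->a; ba->a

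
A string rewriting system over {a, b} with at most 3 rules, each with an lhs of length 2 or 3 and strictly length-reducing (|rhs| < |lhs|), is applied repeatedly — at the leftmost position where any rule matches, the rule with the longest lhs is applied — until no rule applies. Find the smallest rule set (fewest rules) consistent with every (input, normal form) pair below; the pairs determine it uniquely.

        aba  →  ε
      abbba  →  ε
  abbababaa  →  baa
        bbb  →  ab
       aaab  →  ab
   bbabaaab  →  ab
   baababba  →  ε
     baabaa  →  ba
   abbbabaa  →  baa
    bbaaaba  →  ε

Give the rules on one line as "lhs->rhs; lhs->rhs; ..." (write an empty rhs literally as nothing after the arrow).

  | aba => ε
  | abbba => aaba => aba => ε
  | abbababaa => aaababaa => aababaa => ababaa => baa
  | bbb => ab

aab->ab; aba->; bb->a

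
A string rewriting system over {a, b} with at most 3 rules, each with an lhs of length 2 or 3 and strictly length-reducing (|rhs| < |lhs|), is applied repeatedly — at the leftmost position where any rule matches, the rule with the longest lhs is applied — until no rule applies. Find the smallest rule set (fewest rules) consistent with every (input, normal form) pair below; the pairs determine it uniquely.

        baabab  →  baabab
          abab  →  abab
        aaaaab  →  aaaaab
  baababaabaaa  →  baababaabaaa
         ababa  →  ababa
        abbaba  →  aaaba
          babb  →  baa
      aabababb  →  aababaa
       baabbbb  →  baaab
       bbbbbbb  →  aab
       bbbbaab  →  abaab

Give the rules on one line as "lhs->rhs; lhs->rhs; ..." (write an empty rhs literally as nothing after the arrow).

bb->a; bbb->a

  | baabab
  | abab
  | aaaaab
  | baababaabaaa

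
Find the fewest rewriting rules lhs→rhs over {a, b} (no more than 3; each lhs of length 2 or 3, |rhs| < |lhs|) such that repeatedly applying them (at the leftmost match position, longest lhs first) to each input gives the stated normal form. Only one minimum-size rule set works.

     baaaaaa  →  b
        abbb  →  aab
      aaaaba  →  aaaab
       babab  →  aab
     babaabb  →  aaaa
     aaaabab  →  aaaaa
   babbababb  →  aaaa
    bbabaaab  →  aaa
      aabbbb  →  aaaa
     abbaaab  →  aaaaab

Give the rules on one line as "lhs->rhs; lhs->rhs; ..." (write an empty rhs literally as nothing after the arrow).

ba->b; bb->a

  | baaaaaa => baaaaa => baaaa => baaa => baa => ba => b
  | abbb => aab
  | aaaaba => aaaab
  | babab => bbab => aab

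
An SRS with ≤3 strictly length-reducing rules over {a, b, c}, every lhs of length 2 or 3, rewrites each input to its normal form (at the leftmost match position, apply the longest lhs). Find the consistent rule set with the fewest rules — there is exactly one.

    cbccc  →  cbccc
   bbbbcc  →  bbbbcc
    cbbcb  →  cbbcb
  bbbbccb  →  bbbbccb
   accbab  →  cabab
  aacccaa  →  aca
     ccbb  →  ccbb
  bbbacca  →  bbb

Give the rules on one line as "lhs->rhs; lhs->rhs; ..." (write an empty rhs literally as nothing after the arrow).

acc->ca; caa->

  | cbccc
  | bbbbcc
  | cbbcb
  | bbbbccb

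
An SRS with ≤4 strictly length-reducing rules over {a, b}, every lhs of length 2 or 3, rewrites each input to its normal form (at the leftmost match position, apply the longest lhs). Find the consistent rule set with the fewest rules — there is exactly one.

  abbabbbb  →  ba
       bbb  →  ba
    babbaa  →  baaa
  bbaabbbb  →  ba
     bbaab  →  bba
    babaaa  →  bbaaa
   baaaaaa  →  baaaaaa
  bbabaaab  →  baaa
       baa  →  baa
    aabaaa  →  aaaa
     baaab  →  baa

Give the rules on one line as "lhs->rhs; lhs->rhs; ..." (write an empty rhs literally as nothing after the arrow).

ab->; bab->bb; bbb->ba

  | abbabbbb => babbbb => bbbbb => babb => bbb => ba
  | bbb => ba
  | babbaa => bbbaa => baaa
  | bbaabbbb => bbabbb => bbbbb => babb => bbb => ba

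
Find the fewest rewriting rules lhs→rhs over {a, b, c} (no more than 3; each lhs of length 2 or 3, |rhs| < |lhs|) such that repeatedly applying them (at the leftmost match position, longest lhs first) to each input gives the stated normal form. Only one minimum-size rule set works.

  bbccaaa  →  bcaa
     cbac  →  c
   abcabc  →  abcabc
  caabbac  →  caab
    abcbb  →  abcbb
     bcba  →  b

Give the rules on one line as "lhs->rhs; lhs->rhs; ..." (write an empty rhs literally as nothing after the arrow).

ba->c; cc->

  | bbccaaa => bbaaa => bcaa
  | cbac => ccc => c
  | abcabc
  | caabbac => caabcc => caab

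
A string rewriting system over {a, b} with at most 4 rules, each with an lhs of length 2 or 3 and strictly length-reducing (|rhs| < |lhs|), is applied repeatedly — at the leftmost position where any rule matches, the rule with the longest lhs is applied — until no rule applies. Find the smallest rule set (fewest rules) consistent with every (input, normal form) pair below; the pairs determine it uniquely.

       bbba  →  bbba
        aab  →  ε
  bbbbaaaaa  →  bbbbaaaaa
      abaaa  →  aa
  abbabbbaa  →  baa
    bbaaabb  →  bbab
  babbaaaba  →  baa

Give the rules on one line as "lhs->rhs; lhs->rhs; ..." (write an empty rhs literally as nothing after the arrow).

aab->; aba->; abb->

  | bbba
  | aab => ε
  | bbbbaaaaa
  | abaaa => aa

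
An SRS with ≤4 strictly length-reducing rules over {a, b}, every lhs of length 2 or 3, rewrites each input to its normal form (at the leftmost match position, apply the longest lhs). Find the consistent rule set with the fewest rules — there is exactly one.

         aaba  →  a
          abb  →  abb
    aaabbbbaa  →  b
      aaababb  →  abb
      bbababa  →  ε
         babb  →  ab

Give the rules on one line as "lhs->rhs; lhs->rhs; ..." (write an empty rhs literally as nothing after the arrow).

  | aaba => baa => a
  | abb
  | aaabbbbaa => ababbbaa => bbbaa => bba => b
  | aaababb => abaabb => abb

aab->ba; aba->; ba->; bab->a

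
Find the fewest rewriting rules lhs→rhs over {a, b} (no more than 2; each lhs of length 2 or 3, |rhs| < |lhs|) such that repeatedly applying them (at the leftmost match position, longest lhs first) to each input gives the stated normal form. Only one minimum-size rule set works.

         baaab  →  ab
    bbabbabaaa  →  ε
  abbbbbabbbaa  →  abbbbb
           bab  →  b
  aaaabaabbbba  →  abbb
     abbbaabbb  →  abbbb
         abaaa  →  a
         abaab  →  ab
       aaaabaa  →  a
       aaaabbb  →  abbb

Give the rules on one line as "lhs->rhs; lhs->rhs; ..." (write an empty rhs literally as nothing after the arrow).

aa->a; ba->

  | baaab => aab => ab
  | bbabbabaaa => bbbabaaa => bbbaaa => bbaa => ba => ε
  | abbbbbabbbaa => abbbbbbbaa => abbbbbba => abbbbb
  | bab => b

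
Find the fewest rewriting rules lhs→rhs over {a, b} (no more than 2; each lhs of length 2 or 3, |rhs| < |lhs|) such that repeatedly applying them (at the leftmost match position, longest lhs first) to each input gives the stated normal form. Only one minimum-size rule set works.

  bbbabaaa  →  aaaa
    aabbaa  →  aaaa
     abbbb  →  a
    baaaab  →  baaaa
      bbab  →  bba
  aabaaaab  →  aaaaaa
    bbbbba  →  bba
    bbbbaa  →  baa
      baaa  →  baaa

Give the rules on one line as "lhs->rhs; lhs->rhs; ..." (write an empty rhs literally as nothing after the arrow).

ab->a; bbb->

  | bbbabaaa => abaaa => aaaa
  | aabbaa => aabaa => aaaa
  | abbbb => abbb => abb => ab => a
  | baaaab => baaaa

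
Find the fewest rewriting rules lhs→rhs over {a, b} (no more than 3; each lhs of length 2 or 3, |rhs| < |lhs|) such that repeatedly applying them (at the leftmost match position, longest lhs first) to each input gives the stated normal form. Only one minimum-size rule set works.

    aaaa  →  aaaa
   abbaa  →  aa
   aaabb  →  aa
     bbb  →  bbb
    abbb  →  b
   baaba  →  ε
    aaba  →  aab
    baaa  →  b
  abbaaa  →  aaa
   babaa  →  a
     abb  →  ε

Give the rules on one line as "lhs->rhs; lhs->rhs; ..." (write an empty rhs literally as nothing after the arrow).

  | aaaa
  | abbaa => aa
  | aaabb => aa
  | bbb

abb->; ba->b; bba->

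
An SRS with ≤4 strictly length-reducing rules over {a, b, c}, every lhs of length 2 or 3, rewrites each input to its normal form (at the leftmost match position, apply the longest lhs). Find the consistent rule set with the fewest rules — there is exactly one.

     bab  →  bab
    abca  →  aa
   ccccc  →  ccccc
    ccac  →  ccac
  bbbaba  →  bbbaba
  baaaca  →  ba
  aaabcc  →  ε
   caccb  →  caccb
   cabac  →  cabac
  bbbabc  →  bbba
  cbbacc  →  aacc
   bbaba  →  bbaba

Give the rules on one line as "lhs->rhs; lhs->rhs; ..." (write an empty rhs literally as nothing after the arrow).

  | bab
  | abca => aa
  | ccccc
  | ccac

aaa->b; bc->; cbb->a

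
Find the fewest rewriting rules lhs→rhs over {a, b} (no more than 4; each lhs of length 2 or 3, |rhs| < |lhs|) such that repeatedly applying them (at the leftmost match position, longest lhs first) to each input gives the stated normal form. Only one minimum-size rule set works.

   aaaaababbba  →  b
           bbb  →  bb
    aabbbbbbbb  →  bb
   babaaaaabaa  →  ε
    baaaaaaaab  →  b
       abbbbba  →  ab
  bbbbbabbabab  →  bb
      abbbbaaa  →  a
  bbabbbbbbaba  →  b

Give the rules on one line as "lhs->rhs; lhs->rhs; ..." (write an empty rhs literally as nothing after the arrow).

aa->; ba->a; bba->b; bbb->bb

  | aaaaababbba => aaababbba => ababbba => aabbba => bbba => bba => b
  | bbb => bb
  | aabbbbbbbb => bbbbbbbb => bbbbbbb => bbbbbb => bbbbb => bbbb => bbb => bb
  | babaaaaabaa => abaaaaabaa => aaaaaabaa => aaaabaa => aabaa => baa => aa => ε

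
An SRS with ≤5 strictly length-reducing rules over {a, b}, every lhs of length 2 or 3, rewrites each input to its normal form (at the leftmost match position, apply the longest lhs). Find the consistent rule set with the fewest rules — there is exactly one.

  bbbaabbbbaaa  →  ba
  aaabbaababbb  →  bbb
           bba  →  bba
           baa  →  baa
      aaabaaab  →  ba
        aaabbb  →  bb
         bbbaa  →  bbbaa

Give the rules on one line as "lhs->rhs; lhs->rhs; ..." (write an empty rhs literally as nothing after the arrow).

aaa->ba; ab->; abb->bb; bab->a

  | bbbaabbbbaaa => bbbabbbbaaa => bbabbbaaa => babbaaa => abaaa => aaa => ba
  | aaabbaababbb => babbaababbb => abaababbb => aababbb => aabbb => abbb => bbb
  | bba
  | baa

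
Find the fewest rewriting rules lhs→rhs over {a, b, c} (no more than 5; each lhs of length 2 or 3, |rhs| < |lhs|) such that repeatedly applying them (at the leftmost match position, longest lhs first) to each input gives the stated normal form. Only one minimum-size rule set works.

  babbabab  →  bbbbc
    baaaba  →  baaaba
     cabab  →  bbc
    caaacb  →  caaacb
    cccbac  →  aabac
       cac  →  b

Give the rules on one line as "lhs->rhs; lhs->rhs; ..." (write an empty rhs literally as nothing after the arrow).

  | babbabab => bbcabab => bbbcab => bbbbc
  | baaaba
  | cabab => bcab => bbc
  | caaacb

abb->bc; cab->bc; cac->b; ccc->aa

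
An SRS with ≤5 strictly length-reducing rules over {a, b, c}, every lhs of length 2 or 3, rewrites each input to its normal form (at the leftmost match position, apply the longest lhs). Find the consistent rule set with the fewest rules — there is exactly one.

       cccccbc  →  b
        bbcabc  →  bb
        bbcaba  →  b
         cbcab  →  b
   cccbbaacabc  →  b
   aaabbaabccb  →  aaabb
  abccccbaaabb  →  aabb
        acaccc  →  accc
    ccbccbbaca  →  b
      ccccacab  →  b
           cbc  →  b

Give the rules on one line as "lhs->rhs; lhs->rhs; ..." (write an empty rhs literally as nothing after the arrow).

  | cccccbc => ccccbc => cccbc => ccbc => cbc => bc => b
  | bbcabc => bbabc => bbc => bb
  | bbcaba => bbaba => bba => b
  | cbcab => bcab => bab => b

ba->; bc->b; ca->; cb->b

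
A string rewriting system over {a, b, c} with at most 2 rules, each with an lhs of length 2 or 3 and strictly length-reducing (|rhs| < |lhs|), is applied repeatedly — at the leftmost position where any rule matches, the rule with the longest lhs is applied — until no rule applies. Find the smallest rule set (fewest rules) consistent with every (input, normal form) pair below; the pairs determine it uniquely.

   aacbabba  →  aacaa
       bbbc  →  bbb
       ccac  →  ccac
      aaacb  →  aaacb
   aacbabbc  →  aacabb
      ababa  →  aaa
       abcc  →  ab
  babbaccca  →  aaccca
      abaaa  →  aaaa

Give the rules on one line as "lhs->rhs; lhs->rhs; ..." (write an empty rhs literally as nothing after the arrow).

ba->a; bc->b

  | aacbabba => aacabba => aacaba => aacaa
  | bbbc => bbb
  | ccac
  | aaacb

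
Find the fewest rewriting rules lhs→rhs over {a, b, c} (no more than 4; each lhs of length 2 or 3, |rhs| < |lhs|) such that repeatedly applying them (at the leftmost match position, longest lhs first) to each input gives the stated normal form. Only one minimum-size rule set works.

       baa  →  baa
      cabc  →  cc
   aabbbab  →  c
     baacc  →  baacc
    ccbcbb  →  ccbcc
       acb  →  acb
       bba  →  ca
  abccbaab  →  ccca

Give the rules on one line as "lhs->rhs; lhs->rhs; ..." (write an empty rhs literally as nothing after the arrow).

aab->ba; ab->; bb->c

  | baa
  | cabc => cc
  | aabbbab => babbab => bbab => cab => c
  | baacc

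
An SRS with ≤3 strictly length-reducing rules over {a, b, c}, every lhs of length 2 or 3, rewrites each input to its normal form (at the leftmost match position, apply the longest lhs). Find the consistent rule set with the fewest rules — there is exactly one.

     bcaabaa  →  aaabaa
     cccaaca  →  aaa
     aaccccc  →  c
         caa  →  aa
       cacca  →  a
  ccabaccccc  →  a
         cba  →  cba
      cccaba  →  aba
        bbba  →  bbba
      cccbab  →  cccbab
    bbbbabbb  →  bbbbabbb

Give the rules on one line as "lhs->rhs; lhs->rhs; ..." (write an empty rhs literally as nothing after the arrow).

acc->; bc->a; ca->a

  | bcaabaa => aaabaa
  | cccaaca => ccaaca => caaca => aaca => aaa
  | aaccccc => accc => c
  | caa => aa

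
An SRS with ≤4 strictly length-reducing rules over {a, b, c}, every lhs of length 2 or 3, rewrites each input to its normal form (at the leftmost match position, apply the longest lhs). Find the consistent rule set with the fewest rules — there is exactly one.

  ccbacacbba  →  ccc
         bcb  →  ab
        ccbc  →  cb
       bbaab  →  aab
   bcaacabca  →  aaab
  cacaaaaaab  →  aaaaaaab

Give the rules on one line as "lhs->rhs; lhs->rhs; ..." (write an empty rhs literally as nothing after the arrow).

ba->c; bc->a; ca->b

  | ccbacacbba => ccccacbba => cccbcbba => cccabba => ccbbba => ccbbc => ccba => ccc
  | bcb => ab
  | ccbc => cca => cb
  | bbaab => bcab => aab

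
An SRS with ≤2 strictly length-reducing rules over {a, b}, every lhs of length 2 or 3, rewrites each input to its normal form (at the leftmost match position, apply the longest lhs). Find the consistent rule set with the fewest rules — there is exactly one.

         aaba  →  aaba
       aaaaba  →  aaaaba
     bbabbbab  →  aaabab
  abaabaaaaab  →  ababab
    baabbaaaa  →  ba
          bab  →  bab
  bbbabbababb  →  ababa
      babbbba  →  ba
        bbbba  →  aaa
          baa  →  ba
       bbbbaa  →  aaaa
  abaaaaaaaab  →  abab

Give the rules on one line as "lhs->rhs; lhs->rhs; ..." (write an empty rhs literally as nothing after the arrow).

baa->ba; bb->a

  | aaba
  | aaaaba
  | bbabbbab => aabbbab => aaabab
  | abaabaaaaab => ababaaaaab => ababaaaab => ababaaab => ababaab => ababab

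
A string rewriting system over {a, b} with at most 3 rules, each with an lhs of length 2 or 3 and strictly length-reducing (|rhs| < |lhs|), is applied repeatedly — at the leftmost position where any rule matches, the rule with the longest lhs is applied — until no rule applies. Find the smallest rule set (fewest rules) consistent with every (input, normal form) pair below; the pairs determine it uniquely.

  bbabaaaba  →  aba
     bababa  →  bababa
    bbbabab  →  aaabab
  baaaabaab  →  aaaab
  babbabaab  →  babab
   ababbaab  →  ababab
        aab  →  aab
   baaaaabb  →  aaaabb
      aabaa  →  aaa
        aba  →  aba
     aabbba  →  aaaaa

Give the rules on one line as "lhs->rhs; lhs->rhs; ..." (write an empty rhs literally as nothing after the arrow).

baa->a; bbb->aa

  | bbabaaaba => bbaaaba => baaba => aba
  | bababa
  | bbbabab => aaabab
  | baaaabaab => aaabaab => aaaab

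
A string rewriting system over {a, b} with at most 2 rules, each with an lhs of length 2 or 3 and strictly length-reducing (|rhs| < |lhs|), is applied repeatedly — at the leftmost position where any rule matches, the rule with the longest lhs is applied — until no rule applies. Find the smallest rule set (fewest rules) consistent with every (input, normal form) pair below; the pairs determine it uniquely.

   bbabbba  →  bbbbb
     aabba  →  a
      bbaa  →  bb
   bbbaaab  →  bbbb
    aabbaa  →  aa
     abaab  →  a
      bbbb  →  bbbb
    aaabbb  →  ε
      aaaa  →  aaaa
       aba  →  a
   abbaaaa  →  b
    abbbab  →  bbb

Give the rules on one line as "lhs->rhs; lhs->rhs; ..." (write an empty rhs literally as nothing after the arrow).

  | bbabbba => bbbbba => bbbbb
  | aabba => aba => a
  | bbaa => bba => bb
  | bbbaaab => bbbaab => bbbab => bbbb

ab->; ba->b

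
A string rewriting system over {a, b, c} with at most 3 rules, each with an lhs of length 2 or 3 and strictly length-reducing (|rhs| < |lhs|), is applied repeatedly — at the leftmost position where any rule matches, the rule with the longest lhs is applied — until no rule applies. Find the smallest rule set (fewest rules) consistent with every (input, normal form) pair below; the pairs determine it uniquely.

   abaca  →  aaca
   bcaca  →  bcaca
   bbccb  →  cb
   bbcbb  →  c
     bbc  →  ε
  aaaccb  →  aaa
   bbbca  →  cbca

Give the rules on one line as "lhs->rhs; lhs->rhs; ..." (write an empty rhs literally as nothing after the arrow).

ab->a; bb->c; cc->

  | abaca => aaca
  | bcaca
  | bbccb => cccb => cb
  | bbcbb => ccbb => bb => c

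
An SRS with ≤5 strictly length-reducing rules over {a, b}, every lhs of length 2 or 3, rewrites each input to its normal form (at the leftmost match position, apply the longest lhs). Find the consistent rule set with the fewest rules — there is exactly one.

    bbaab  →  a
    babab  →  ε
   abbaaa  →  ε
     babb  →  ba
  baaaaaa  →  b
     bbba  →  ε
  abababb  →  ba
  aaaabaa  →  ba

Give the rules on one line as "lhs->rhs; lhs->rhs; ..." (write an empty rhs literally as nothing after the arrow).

aa->; aab->ba; ab->a; bb->a

  | bbaab => aaab => ab => a
  | babab => baab => bba => aa => ε
  | abbaaa => abaaa => aaaa => aa => ε
  | babb => bab => ba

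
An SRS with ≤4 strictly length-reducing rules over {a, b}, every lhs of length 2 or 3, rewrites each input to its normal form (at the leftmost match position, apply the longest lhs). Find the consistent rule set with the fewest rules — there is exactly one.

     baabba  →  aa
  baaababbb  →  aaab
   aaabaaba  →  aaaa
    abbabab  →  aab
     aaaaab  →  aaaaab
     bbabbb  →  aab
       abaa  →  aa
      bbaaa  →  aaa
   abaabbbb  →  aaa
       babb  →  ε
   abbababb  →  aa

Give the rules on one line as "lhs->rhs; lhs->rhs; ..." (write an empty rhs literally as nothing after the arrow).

  | baabba => abba => aa
  | baaababbb => aababbb => aabbb => aaab
  | aaabaaba => aaaaba => aaaa
  | abbabab => aabab => aab

ba->; bb->; bbb->ab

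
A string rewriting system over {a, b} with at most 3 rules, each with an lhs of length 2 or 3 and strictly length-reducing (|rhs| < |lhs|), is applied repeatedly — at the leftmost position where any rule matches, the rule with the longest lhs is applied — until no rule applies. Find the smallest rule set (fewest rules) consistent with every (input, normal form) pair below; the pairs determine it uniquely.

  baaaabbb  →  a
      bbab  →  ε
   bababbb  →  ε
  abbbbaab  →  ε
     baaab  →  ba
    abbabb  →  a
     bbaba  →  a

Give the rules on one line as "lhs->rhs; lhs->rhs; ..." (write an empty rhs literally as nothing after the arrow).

aab->; ab->; bb->a

  | baaaabbb => baabb => bb => a
  | bbab => aab => ε
  | bababbb => babbb => bbb => ab => ε
  | abbbbaab => bbbaab => abaab => aab => ε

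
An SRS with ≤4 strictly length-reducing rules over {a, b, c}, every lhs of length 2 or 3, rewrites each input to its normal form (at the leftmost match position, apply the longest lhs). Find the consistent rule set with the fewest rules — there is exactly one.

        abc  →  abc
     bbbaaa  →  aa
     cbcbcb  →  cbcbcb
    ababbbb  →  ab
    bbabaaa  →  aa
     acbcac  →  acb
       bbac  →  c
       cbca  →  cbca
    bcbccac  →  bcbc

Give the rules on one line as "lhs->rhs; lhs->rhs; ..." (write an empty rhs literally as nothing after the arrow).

ba->; bb->b; cac->

  | abc
  | bbbaaa => bbaaa => baaa => aa
  | cbcbcb
  | ababbbb => abbbb => abbb => abb => ab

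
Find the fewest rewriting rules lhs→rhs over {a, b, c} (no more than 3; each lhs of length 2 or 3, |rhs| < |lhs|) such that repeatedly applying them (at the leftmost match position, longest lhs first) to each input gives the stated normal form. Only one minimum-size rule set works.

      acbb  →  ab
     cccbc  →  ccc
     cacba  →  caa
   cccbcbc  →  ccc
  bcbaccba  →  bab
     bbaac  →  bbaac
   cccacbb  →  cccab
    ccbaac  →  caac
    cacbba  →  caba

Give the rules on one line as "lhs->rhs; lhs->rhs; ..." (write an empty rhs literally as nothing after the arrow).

aca->ab; cb->

  | acbb => ab
  | cccbc => ccc
  | cacba => caa
  | cccbcbc => cccbc => ccc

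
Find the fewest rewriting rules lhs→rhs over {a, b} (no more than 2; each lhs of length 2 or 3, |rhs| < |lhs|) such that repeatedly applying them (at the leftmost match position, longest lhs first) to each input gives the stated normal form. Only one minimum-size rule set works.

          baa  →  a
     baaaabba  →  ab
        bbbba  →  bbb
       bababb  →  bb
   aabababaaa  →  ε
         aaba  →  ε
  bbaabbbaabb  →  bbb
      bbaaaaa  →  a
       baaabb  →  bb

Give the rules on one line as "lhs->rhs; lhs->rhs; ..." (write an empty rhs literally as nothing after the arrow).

  | baa => a
  | baaaabba => aaabba => abba => ab
  | bbbba => bbb
  | bababb => babb => bb

aa->; ba->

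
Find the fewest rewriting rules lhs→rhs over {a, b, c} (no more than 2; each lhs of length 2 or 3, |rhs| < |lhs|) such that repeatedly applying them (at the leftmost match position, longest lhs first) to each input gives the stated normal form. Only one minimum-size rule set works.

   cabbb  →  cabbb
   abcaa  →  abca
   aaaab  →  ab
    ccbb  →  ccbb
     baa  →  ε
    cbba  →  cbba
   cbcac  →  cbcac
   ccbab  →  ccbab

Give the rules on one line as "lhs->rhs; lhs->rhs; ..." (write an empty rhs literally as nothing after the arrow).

aa->a; baa->

  | cabbb
  | abcaa => abca
  | aaaab => aaab => aab => ab
  | ccbb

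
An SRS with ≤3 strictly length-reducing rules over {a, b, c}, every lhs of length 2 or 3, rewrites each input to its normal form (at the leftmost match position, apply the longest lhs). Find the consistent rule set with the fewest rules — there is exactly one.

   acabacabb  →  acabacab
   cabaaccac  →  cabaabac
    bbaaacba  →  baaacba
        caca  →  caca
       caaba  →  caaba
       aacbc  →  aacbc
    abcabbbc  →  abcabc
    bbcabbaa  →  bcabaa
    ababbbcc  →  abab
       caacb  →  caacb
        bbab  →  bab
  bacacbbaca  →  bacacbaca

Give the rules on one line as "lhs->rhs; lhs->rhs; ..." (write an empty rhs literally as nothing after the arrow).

bb->b; cc->b

  | acabacabb => acabacab
  | cabaaccac => cabaabac
  | bbaaacba => baaacba
  | caca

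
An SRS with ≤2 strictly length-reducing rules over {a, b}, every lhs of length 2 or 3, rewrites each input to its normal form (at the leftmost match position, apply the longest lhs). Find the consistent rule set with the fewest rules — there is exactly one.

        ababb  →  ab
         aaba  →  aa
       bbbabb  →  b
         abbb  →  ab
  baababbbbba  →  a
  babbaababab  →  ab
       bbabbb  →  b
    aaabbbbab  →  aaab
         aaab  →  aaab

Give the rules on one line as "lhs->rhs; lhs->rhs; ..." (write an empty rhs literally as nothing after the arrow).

ba->; bb->b

  | ababb => abb => ab
  | aaba => aa
  | bbbabb => bbabb => babb => bb => b
  | abbb => abb => ab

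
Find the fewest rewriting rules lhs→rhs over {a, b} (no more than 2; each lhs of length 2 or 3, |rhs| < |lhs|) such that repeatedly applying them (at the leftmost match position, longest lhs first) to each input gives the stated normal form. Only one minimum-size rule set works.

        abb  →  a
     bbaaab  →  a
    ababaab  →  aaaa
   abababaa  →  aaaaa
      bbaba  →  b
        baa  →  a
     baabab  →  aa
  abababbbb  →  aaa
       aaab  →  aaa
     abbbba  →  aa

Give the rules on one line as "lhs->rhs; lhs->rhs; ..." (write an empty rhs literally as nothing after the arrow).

ab->a; ba->

  | abb => ab => a
  | bbaaab => baab => ab => a
  | ababaab => aabaab => aaaab => aaaa
  | abababaa => aababaa => aaabaa => aaaaa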